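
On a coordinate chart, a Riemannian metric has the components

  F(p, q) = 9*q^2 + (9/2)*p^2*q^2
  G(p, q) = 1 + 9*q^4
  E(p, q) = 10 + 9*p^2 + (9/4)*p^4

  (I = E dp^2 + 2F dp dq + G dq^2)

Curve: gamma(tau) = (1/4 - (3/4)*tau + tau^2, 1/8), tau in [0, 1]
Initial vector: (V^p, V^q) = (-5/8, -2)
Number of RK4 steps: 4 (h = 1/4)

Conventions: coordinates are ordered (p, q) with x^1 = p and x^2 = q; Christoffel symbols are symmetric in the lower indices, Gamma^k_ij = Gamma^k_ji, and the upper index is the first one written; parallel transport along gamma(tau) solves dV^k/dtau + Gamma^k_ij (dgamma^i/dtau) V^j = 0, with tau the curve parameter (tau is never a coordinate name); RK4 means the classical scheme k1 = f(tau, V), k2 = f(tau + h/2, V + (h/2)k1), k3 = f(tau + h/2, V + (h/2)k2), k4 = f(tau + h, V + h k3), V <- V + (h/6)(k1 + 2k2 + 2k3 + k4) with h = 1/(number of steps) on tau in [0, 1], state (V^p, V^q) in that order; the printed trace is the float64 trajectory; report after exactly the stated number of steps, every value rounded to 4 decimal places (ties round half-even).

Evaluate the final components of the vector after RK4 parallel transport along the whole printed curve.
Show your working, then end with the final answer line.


gamma'(tau) = (-3/4 + 2*tau, 0); f(tau, V)^k = -Gamma^k_ij(gamma(tau)) gamma'^i(tau) V^j; h = 1/4; intermediate values shown to 6 dp
curve data and Christoffel symbols at the stage parameters:
  tau = 0.000000: gamma = (0.250000, 0.125000), gamma' = (-0.750000, 0.000000); Gamma_ppp = 0.219446, Gamma_ppq = 0.000000, Gamma_pqq = 0.219446, Gamma_qpp = 0.003325, Gamma_qpq = 0.000000, Gamma_qqq = 0.003325
  tau = 0.125000: gamma = (0.171875, 0.125000), gamma' = (-0.500000, 0.000000); Gamma_ppp = 0.152845, Gamma_ppq = 0.000000, Gamma_pqq = 0.222320, Gamma_qpp = 0.002353, Gamma_qpq = 0.000000, Gamma_qqq = 0.003423
  tau = 0.250000: gamma = (0.125000, 0.125000), gamma' = (-0.250000, 0.000000); Gamma_ppp = 0.111776, Gamma_ppq = 0.000000, Gamma_pqq = 0.223553, Gamma_qpp = 0.001733, Gamma_qpq = 0.000000, Gamma_qqq = 0.003466
  tau = 0.375000: gamma = (0.109375, 0.125000), gamma' = (0.000000, 0.000000); Gamma_ppp = 0.097947, Gamma_ppq = 0.000000, Gamma_pqq = 0.223879, Gamma_qpp = 0.001521, Gamma_qpq = 0.000000, Gamma_qqq = 0.003477
  tau = 0.500000: gamma = (0.125000, 0.125000), gamma' = (0.250000, 0.000000); Gamma_ppp = 0.111776, Gamma_ppq = 0.000000, Gamma_pqq = 0.223553, Gamma_qpp = 0.001733, Gamma_qpq = 0.000000, Gamma_qqq = 0.003466
  tau = 0.625000: gamma = (0.171875, 0.125000), gamma' = (0.500000, 0.000000); Gamma_ppp = 0.152845, Gamma_ppq = 0.000000, Gamma_pqq = 0.222320, Gamma_qpp = 0.002353, Gamma_qpq = 0.000000, Gamma_qqq = 0.003423
  tau = 0.750000: gamma = (0.250000, 0.125000), gamma' = (0.750000, 0.000000); Gamma_ppp = 0.219446, Gamma_ppq = 0.000000, Gamma_pqq = 0.219446, Gamma_qpp = 0.003325, Gamma_qpq = 0.000000, Gamma_qqq = 0.003325
  tau = 0.875000: gamma = (0.359375, 0.125000), gamma' = (1.000000, 0.000000); Gamma_ppp = 0.307375, Gamma_ppq = 0.000000, Gamma_pqq = 0.213826, Gamma_qpp = 0.004511, Gamma_qpq = 0.000000, Gamma_qqq = 0.003138
  tau = 1.000000: gamma = (0.500000, 0.125000), gamma' = (1.250000, 0.000000); Gamma_ppp = 0.408503, Gamma_ppq = 0.000000, Gamma_pqq = 0.204251, Gamma_qpp = 0.005674, Gamma_qpq = 0.000000, Gamma_qqq = 0.002837
step 0: V^p = -0.6250, V^q = -2.0000
step 1: k1 = (-0.102865, -0.001559), k2 = (-0.048747, -0.000751), k3 = (-0.048230, -0.000743), k4 = (-0.017802, -0.000276); V <- V + (h/6)(k1 + 2k2 + 2k3 + k4): V^p = -0.6381, V^q = -2.0002
step 2: k1 = (-0.017831, -0.000276), k2 = (0.000000, 0.000000), k3 = (0.000000, 0.000000), k4 = (0.017831, 0.000276); V <- V + (h/6)(k1 + 2k2 + 2k3 + k4): V^p = -0.6381, V^q = -2.0002
step 3: k1 = (0.017831, 0.000276), k2 = (0.048596, 0.000748), k3 = (0.048302, 0.000744), k4 = (0.103036, 0.001561); V <- V + (h/6)(k1 + 2k2 + 2k3 + k4): V^p = -0.6250, V^q = -2.0000
step 4: k1 = (0.102865, 0.001559), k2 = (0.188156, 0.002762), k3 = (0.184879, 0.002714), k4 = (0.295541, 0.004105); V <- V + (h/6)(k1 + 2k2 + 2k3 + k4): V^p = -0.5773, V^q = -1.9993

Answer: V^p = -0.5773, V^q = -1.9993


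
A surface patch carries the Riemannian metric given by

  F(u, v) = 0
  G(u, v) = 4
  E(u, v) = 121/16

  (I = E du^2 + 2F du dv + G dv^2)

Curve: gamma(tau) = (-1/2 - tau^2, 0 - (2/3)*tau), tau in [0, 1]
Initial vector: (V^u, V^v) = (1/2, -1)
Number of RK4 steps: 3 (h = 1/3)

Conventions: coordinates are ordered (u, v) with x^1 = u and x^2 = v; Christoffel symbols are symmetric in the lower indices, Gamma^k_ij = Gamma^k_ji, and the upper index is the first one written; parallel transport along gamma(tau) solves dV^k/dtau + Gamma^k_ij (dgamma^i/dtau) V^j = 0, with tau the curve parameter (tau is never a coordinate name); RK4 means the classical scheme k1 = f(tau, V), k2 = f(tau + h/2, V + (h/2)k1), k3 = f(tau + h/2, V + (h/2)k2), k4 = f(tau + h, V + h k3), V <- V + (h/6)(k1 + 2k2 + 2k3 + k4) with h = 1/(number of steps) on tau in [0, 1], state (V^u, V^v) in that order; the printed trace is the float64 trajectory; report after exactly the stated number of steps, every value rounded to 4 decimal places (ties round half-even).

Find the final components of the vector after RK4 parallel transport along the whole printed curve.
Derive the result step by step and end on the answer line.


gamma'(tau) = (-2*tau, -2/3); f(tau, V)^k = -Gamma^k_ij(gamma(tau)) gamma'^i(tau) V^j; h = 1/3; intermediate values shown to 6 dp
curve data and Christoffel symbols at the stage parameters:
  tau = 0.000000: gamma = (-0.500000, 0.000000), gamma' = (0.000000, -0.666667); Gamma_uuu = 0.000000, Gamma_uuv = 0.000000, Gamma_uvv = 0.000000, Gamma_vuu = 0.000000, Gamma_vuv = 0.000000, Gamma_vvv = 0.000000
  tau = 0.166667: gamma = (-0.527778, -0.111111), gamma' = (-0.333333, -0.666667); Gamma_uuu = 0.000000, Gamma_uuv = 0.000000, Gamma_uvv = 0.000000, Gamma_vuu = 0.000000, Gamma_vuv = 0.000000, Gamma_vvv = 0.000000
  tau = 0.333333: gamma = (-0.611111, -0.222222), gamma' = (-0.666667, -0.666667); Gamma_uuu = 0.000000, Gamma_uuv = 0.000000, Gamma_uvv = 0.000000, Gamma_vuu = 0.000000, Gamma_vuv = 0.000000, Gamma_vvv = 0.000000
  tau = 0.500000: gamma = (-0.750000, -0.333333), gamma' = (-1.000000, -0.666667); Gamma_uuu = 0.000000, Gamma_uuv = 0.000000, Gamma_uvv = 0.000000, Gamma_vuu = 0.000000, Gamma_vuv = 0.000000, Gamma_vvv = 0.000000
  tau = 0.666667: gamma = (-0.944444, -0.444444), gamma' = (-1.333333, -0.666667); Gamma_uuu = 0.000000, Gamma_uuv = 0.000000, Gamma_uvv = 0.000000, Gamma_vuu = 0.000000, Gamma_vuv = 0.000000, Gamma_vvv = 0.000000
  tau = 0.833333: gamma = (-1.194444, -0.555556), gamma' = (-1.666667, -0.666667); Gamma_uuu = 0.000000, Gamma_uuv = 0.000000, Gamma_uvv = 0.000000, Gamma_vuu = 0.000000, Gamma_vuv = 0.000000, Gamma_vvv = 0.000000
  tau = 1.000000: gamma = (-1.500000, -0.666667), gamma' = (-2.000000, -0.666667); Gamma_uuu = 0.000000, Gamma_uuv = 0.000000, Gamma_uvv = 0.000000, Gamma_vuu = 0.000000, Gamma_vuv = 0.000000, Gamma_vvv = 0.000000
step 0: V^u = 0.5000, V^v = -1.0000
step 1: k1 = (0.000000, 0.000000), k2 = (0.000000, 0.000000), k3 = (0.000000, 0.000000), k4 = (0.000000, 0.000000); V <- V + (h/6)(k1 + 2k2 + 2k3 + k4): V^u = 0.5000, V^v = -1.0000
step 2: k1 = (0.000000, 0.000000), k2 = (0.000000, 0.000000), k3 = (0.000000, 0.000000), k4 = (0.000000, 0.000000); V <- V + (h/6)(k1 + 2k2 + 2k3 + k4): V^u = 0.5000, V^v = -1.0000
step 3: k1 = (0.000000, 0.000000), k2 = (0.000000, 0.000000), k3 = (0.000000, 0.000000), k4 = (0.000000, 0.000000); V <- V + (h/6)(k1 + 2k2 + 2k3 + k4): V^u = 0.5000, V^v = -1.0000

Answer: V^u = 0.5000, V^v = -1.0000


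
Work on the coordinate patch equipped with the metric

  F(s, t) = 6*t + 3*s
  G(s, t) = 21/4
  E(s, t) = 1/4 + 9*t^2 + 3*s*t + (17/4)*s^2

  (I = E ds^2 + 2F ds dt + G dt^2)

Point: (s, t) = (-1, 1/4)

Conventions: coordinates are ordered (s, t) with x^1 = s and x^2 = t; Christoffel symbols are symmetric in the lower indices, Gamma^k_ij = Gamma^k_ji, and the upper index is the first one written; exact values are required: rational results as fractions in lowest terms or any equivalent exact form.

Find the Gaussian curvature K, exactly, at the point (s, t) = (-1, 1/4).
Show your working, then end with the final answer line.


E = 69/16, F = -3/2, G = 21/4, EG - F^2 = 1305/64 at the point
E_s = -31/4, E_t = 3/2, F_s = 3, F_t = 6, G_s = 0, G_t = 0
E_tt = 18, F_st = 0, G_ss = 0
Compute both Brioschi determinants and normalise by (EG - F^2)^2.
M1 = [[-E_tt/2 + F_st - G_ss/2, E_s/2, F_s - E_t/2], [F_t - G_s/2, E, F], [G_t/2, F, G]] = [[-9, -31/8, 9/4], [6, 69/16, -3/2], [0, -3/2, 21/4]]; det M1 = -5229/64
M2 = [[0, E_t/2, G_s/2], [E_t/2, E, F], [G_s/2, F, G]] = [[0, 3/4, 0], [3/4, 69/16, -3/2], [0, -3/2, 21/4]]; det M2 = -189/64
det M1 - det M2 = -315/4; K = -315/4 / (1305/64)^2 = -7168/37845

Answer: K = -7168/37845


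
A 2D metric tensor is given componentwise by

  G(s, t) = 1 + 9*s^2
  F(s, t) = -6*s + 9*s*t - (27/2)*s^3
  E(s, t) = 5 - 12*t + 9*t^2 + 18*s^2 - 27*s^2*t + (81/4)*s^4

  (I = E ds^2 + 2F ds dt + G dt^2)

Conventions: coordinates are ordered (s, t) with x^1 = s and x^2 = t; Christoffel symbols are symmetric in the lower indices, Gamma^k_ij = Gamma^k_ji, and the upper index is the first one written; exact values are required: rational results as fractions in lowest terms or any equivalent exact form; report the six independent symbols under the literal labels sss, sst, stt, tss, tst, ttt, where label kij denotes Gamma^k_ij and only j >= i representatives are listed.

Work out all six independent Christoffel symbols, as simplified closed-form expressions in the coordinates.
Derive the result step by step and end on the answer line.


E = 5 - 12*t + 9*t^2 + 18*s^2 - 27*s^2*t + (81/4)*s^4; F = -6*s + 9*s*t - (27/2)*s^3; G = 1 + 9*s^2
Gamma^k_ij = (1/2) g^{kl} (d_i g_jl + d_j g_il - d_l g_ij), with g^inv = (1/(EG-F^2)) [[G, -F], [-F, E]]
first partials: E_s = 36*s - 54*s*t + 81*s^3, E_t = -12 + 18*t - 27*s^2, F_s = -6 + 9*t - (81/2)*s^2, F_t = 9*s, G_s = 18*s, G_t = 0
D = EG - F^2 = 5 - 12*t + 9*t^2 + 27*s^2 - 27*s^2*t + (81/4)*s^4
expanded: Gamma^s_ss = (G E_s - 2F F_s + F E_t)/(2D), Gamma^s_st = (G E_t - F G_s)/(2D), Gamma^s_tt = (2G F_t - G G_s - F G_t)/(2D), Gamma^t_ss = (2E F_s - E E_t - F E_s)/(2D), Gamma^t_st = (E G_s - F E_t)/(2D), Gamma^t_tt = (E G_t - 2F F_t + F G_s)/(2D); substitute and cancel common factors

Answer: Gamma_sss = (162*s^3 - 108*s*t + 72*s)/(81*s^4 - 108*s^2*t + 108*s^2 + 36*t^2 - 48*t + 20), Gamma_sst = (-54*s^2 + 36*t - 24)/(81*s^4 - 108*s^2*t + 108*s^2 + 36*t^2 - 48*t + 20), Gamma_stt = 0, Gamma_tss = -108*s^2/(81*s^4 - 108*s^2*t + 108*s^2 + 36*t^2 - 48*t + 20), Gamma_tst = 36*s/(81*s^4 - 108*s^2*t + 108*s^2 + 36*t^2 - 48*t + 20), Gamma_ttt = 0


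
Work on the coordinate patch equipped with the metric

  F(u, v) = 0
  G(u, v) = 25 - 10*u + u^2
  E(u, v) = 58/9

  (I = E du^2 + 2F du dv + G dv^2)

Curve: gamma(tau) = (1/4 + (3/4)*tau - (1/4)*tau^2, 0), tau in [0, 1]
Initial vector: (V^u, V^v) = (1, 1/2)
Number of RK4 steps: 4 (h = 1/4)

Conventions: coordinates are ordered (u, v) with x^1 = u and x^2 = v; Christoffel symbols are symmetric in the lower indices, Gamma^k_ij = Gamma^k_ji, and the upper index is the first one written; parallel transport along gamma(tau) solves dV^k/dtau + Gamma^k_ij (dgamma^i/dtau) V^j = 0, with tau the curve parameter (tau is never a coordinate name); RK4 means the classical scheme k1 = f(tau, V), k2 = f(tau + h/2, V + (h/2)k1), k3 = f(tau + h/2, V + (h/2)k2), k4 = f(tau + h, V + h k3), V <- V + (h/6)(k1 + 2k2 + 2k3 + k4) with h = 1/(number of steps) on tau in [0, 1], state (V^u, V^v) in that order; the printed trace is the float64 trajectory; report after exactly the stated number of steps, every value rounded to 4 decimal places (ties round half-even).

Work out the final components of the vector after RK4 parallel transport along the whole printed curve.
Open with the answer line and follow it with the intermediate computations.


Answer: V^u = 1.0000, V^v = 0.5588

gamma'(tau) = (3/4 - (1/2)*tau, 0); f(tau, V)^k = -Gamma^k_ij(gamma(tau)) gamma'^i(tau) V^j; h = 1/4; intermediate values shown to 6 dp
curve data and Christoffel symbols at the stage parameters:
  tau = 0.000000: gamma = (0.250000, 0.000000), gamma' = (0.750000, 0.000000); Gamma_uuu = 0.000000, Gamma_uuv = 0.000000, Gamma_uvv = 0.737069, Gamma_vuu = 0.000000, Gamma_vuv = -0.210526, Gamma_vvv = 0.000000
  tau = 0.125000: gamma = (0.339844, 0.000000), gamma' = (0.687500, 0.000000); Gamma_uuu = 0.000000, Gamma_uuv = 0.000000, Gamma_uvv = 0.723128, Gamma_vuu = 0.000000, Gamma_vuv = -0.214585, Gamma_vvv = 0.000000
  tau = 0.250000: gamma = (0.421875, 0.000000), gamma' = (0.625000, 0.000000); Gamma_uuu = 0.000000, Gamma_uuv = 0.000000, Gamma_uvv = 0.710399, Gamma_vuu = 0.000000, Gamma_vuv = -0.218430, Gamma_vvv = 0.000000
  tau = 0.375000: gamma = (0.496094, 0.000000), gamma' = (0.562500, 0.000000); Gamma_uuu = 0.000000, Gamma_uuv = 0.000000, Gamma_uvv = 0.698882, Gamma_vuu = 0.000000, Gamma_vuv = -0.222029, Gamma_vvv = 0.000000
  tau = 0.500000: gamma = (0.562500, 0.000000), gamma' = (0.500000, 0.000000); Gamma_uuu = 0.000000, Gamma_uuv = 0.000000, Gamma_uvv = 0.688578, Gamma_vuu = 0.000000, Gamma_vuv = -0.225352, Gamma_vvv = 0.000000
  tau = 0.625000: gamma = (0.621094, 0.000000), gamma' = (0.437500, 0.000000); Gamma_uuu = 0.000000, Gamma_uuv = 0.000000, Gamma_uvv = 0.679485, Gamma_vuu = 0.000000, Gamma_vuv = -0.228368, Gamma_vvv = 0.000000
  tau = 0.750000: gamma = (0.671875, 0.000000), gamma' = (0.375000, 0.000000); Gamma_uuu = 0.000000, Gamma_uuv = 0.000000, Gamma_uvv = 0.671606, Gamma_vuu = 0.000000, Gamma_vuv = -0.231047, Gamma_vvv = 0.000000
  tau = 0.875000: gamma = (0.714844, 0.000000), gamma' = (0.312500, 0.000000); Gamma_uuu = 0.000000, Gamma_uuv = 0.000000, Gamma_uvv = 0.664938, Gamma_vuu = 0.000000, Gamma_vuv = -0.233364, Gamma_vvv = 0.000000
  tau = 1.000000: gamma = (0.750000, 0.000000), gamma' = (0.250000, 0.000000); Gamma_uuu = 0.000000, Gamma_uuv = 0.000000, Gamma_uvv = 0.659483, Gamma_vuu = 0.000000, Gamma_vuv = -0.235294, Gamma_vvv = 0.000000
step 0: V^u = 1.0000, V^v = 0.5000
step 1: k1 = (0.000000, 0.078947), k2 = (0.000000, 0.075219), k3 = (0.000000, 0.075151), k4 = (0.000000, 0.070824); V <- V + (h/6)(k1 + 2k2 + 2k3 + k4): V^u = 1.0000, V^v = 0.5188
step 2: k1 = (0.000000, 0.070822), k2 = (0.000000, 0.065896), k3 = (0.000000, 0.065819), k4 = (0.000000, 0.060307); V <- V + (h/6)(k1 + 2k2 + 2k3 + k4): V^u = 1.0000, V^v = 0.5352
step 3: k1 = (0.000000, 0.060305), k2 = (0.000000, 0.054227), k3 = (0.000000, 0.054151), k4 = (0.000000, 0.047545); V <- V + (h/6)(k1 + 2k2 + 2k3 + k4): V^u = 1.0000, V^v = 0.5487
step 4: k1 = (0.000000, 0.047544), k2 = (0.000000, 0.040451), k3 = (0.000000, 0.040386), k4 = (0.000000, 0.032873); V <- V + (h/6)(k1 + 2k2 + 2k3 + k4): V^u = 1.0000, V^v = 0.5588


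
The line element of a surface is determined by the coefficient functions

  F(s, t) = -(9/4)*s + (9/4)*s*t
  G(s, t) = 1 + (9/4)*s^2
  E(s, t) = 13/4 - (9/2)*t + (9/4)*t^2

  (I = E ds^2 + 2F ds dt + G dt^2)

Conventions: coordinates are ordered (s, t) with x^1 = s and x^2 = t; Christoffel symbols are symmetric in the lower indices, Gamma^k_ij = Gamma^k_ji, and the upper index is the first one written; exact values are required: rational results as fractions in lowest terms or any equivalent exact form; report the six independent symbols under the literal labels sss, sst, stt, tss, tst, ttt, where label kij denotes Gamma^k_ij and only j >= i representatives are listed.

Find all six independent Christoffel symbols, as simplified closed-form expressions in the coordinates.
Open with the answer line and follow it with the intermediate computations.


Answer: Gamma_sss = 0, Gamma_sst = (9*t - 9)/(9*s^2 + 9*t^2 - 18*t + 13), Gamma_stt = 0, Gamma_tss = 0, Gamma_tst = 9*s/(9*s^2 + 9*t^2 - 18*t + 13), Gamma_ttt = 0

E = 13/4 - (9/2)*t + (9/4)*t^2; F = -(9/4)*s + (9/4)*s*t; G = 1 + (9/4)*s^2
Gamma^k_ij = (1/2) g^{kl} (d_i g_jl + d_j g_il - d_l g_ij), with g^inv = (1/(EG-F^2)) [[G, -F], [-F, E]]
first partials: E_s = 0, E_t = -9/2 + (9/2)*t, F_s = -9/4 + (9/4)*t, F_t = (9/4)*s, G_s = (9/2)*s, G_t = 0
D = EG - F^2 = 13/4 - (9/2)*t + (9/4)*t^2 + (9/4)*s^2
expanded: Gamma^s_ss = (G E_s - 2F F_s + F E_t)/(2D), Gamma^s_st = (G E_t - F G_s)/(2D), Gamma^s_tt = (2G F_t - G G_s - F G_t)/(2D), Gamma^t_ss = (2E F_s - E E_t - F E_s)/(2D), Gamma^t_st = (E G_s - F E_t)/(2D), Gamma^t_tt = (E G_t - 2F F_t + F G_s)/(2D); substitute and cancel common factors


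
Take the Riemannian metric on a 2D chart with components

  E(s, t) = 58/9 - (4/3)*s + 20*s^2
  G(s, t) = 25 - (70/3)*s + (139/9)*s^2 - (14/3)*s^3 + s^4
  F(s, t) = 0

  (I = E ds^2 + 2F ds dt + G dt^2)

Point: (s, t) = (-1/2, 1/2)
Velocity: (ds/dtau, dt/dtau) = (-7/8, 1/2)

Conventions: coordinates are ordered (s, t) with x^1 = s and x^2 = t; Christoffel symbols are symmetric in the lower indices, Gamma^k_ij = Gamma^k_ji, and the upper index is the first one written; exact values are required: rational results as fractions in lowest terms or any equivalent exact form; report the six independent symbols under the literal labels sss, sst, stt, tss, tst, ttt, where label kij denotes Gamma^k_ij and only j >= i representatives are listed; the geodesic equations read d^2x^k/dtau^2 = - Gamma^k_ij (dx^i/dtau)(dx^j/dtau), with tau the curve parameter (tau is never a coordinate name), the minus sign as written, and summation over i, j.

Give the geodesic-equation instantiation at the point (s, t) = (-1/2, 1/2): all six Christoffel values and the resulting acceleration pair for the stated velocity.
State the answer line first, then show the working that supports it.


Answer: Gamma_sss = -96/109, Gamma_sst = 0, Gamma_stt = 385/218, Gamma_tss = 0, Gamma_tst = -40/77, Gamma_ttt = 0; accelerations (d^2s/dtau^2, d^2t/dtau^2) = (203/872, -5/11)

E = 109/9, F = 0, G = 5929/144 at the point
E_s = -64/3, E_t = 0, F_s = 0, F_t = 0, G_s = -385/9, G_t = 0
EG - F^2 = 646261/1296;  g^inv = (1296/646261) * [[5929/144, 0], [0, 109/9]]
first-kind symbols [ij,l] = (1/2)(d_i g_jl + d_j g_il - d_l g_ij): [ss,s] = E_s/2 = -32/3, [ss,t] = F_s - E_t/2 = 0, [st,s] = E_t/2 = 0, [st,t] = G_s/2 = -385/18, [tt,s] = F_t - G_s/2 = 385/18, [tt,t] = G_t/2 = 0
Gamma^s_ij = (G*[ij,s] - F*[ij,t])/(EG - F^2), Gamma^t_ij = (E*[ij,t] - F*[ij,s])/(EG - F^2)
Gamma_sss = -96/109, Gamma_sst = 0, Gamma_stt = 385/218, Gamma_tss = 0, Gamma_tst = -40/77, Gamma_ttt = 0
d^2s/dtau^2 = -(Gamma_sss*(-7/8)^2 + 2*Gamma_sst*(-7/8)*(1/2) + Gamma_stt*(1/2)^2) = 203/872
d^2t/dtau^2 = -(Gamma_tss*(-7/8)^2 + 2*Gamma_tst*(-7/8)*(1/2) + Gamma_ttt*(1/2)^2) = -5/11


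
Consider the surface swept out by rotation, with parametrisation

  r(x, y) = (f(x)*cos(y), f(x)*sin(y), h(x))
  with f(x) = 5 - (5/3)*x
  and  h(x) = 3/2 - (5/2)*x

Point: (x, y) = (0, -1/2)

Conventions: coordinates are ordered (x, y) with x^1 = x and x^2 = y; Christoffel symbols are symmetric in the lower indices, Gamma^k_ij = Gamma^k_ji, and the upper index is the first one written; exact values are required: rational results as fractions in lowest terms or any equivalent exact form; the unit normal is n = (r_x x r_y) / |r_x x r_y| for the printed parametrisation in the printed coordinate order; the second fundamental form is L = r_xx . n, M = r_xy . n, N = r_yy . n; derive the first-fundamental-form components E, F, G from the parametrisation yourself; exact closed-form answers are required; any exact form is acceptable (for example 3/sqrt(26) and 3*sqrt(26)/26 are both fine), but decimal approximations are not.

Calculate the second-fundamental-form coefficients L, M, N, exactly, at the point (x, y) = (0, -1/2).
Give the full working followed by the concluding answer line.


f = 5, f' = -5/3, f'' = 0, h' = -5/2, h'' = 0
E = 325/36, F = 0, G = 25; answer radicand W^2 = 325/36
unnormalised second-form numerators: l = 0, m = 0, n = -25/2; L = l/sqrt(325/36), and similarly M = m/sqrt(W^2), N = n/sqrt(W^2)

Answer: L = 0, M = 0, N = -15*sqrt(13)/13


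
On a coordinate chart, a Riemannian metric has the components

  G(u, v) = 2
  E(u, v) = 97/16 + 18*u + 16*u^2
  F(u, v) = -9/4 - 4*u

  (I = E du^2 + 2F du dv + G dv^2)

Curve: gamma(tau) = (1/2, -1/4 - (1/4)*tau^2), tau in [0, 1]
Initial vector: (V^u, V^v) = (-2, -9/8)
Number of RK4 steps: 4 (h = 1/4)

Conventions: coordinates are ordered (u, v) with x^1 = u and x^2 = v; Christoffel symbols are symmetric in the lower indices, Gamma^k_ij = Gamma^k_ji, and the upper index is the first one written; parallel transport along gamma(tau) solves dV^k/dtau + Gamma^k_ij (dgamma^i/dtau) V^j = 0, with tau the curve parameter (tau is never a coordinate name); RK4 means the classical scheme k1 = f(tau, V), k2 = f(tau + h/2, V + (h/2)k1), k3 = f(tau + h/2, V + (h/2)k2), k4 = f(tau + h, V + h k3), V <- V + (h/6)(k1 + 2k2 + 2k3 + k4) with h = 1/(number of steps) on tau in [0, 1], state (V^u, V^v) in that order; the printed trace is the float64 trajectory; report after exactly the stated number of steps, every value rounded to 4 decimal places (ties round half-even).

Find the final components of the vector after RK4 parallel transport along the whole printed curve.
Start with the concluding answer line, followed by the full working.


Answer: V^u = -2.0000, V^v = -1.1250

gamma'(tau) = (0, -(1/2)*tau); f(tau, V)^k = -Gamma^k_ij(gamma(tau)) gamma'^i(tau) V^j; h = 1/4; intermediate values shown to 6 dp
curve data and Christoffel symbols at the stage parameters:
  tau = 0.000000: gamma = (0.500000, -0.250000), gamma' = (0.000000, 0.000000); Gamma_uuu = 0.847352, Gamma_uuv = 0.000000, Gamma_uvv = 0.000000, Gamma_vuu = -0.199377, Gamma_vuv = 0.000000, Gamma_vvv = 0.000000
  tau = 0.125000: gamma = (0.500000, -0.253906), gamma' = (0.000000, -0.062500); Gamma_uuu = 0.847352, Gamma_uuv = 0.000000, Gamma_uvv = 0.000000, Gamma_vuu = -0.199377, Gamma_vuv = 0.000000, Gamma_vvv = 0.000000
  tau = 0.250000: gamma = (0.500000, -0.265625), gamma' = (0.000000, -0.125000); Gamma_uuu = 0.847352, Gamma_uuv = 0.000000, Gamma_uvv = 0.000000, Gamma_vuu = -0.199377, Gamma_vuv = 0.000000, Gamma_vvv = 0.000000
  tau = 0.375000: gamma = (0.500000, -0.285156), gamma' = (0.000000, -0.187500); Gamma_uuu = 0.847352, Gamma_uuv = 0.000000, Gamma_uvv = 0.000000, Gamma_vuu = -0.199377, Gamma_vuv = 0.000000, Gamma_vvv = 0.000000
  tau = 0.500000: gamma = (0.500000, -0.312500), gamma' = (0.000000, -0.250000); Gamma_uuu = 0.847352, Gamma_uuv = 0.000000, Gamma_uvv = 0.000000, Gamma_vuu = -0.199377, Gamma_vuv = 0.000000, Gamma_vvv = 0.000000
  tau = 0.625000: gamma = (0.500000, -0.347656), gamma' = (0.000000, -0.312500); Gamma_uuu = 0.847352, Gamma_uuv = 0.000000, Gamma_uvv = 0.000000, Gamma_vuu = -0.199377, Gamma_vuv = 0.000000, Gamma_vvv = 0.000000
  tau = 0.750000: gamma = (0.500000, -0.390625), gamma' = (0.000000, -0.375000); Gamma_uuu = 0.847352, Gamma_uuv = 0.000000, Gamma_uvv = 0.000000, Gamma_vuu = -0.199377, Gamma_vuv = 0.000000, Gamma_vvv = 0.000000
  tau = 0.875000: gamma = (0.500000, -0.441406), gamma' = (0.000000, -0.437500); Gamma_uuu = 0.847352, Gamma_uuv = 0.000000, Gamma_uvv = 0.000000, Gamma_vuu = -0.199377, Gamma_vuv = 0.000000, Gamma_vvv = 0.000000
  tau = 1.000000: gamma = (0.500000, -0.500000), gamma' = (0.000000, -0.500000); Gamma_uuu = 0.847352, Gamma_uuv = 0.000000, Gamma_uvv = 0.000000, Gamma_vuu = -0.199377, Gamma_vuv = 0.000000, Gamma_vvv = 0.000000
step 0: V^u = -2.0000, V^v = -1.1250
step 1: k1 = (0.000000, 0.000000), k2 = (0.000000, 0.000000), k3 = (0.000000, 0.000000), k4 = (0.000000, 0.000000); V <- V + (h/6)(k1 + 2k2 + 2k3 + k4): V^u = -2.0000, V^v = -1.1250
step 2: k1 = (0.000000, 0.000000), k2 = (0.000000, 0.000000), k3 = (0.000000, 0.000000), k4 = (0.000000, 0.000000); V <- V + (h/6)(k1 + 2k2 + 2k3 + k4): V^u = -2.0000, V^v = -1.1250
step 3: k1 = (0.000000, 0.000000), k2 = (0.000000, 0.000000), k3 = (0.000000, 0.000000), k4 = (0.000000, 0.000000); V <- V + (h/6)(k1 + 2k2 + 2k3 + k4): V^u = -2.0000, V^v = -1.1250
step 4: k1 = (0.000000, 0.000000), k2 = (0.000000, 0.000000), k3 = (0.000000, 0.000000), k4 = (0.000000, 0.000000); V <- V + (h/6)(k1 + 2k2 + 2k3 + k4): V^u = -2.0000, V^v = -1.1250


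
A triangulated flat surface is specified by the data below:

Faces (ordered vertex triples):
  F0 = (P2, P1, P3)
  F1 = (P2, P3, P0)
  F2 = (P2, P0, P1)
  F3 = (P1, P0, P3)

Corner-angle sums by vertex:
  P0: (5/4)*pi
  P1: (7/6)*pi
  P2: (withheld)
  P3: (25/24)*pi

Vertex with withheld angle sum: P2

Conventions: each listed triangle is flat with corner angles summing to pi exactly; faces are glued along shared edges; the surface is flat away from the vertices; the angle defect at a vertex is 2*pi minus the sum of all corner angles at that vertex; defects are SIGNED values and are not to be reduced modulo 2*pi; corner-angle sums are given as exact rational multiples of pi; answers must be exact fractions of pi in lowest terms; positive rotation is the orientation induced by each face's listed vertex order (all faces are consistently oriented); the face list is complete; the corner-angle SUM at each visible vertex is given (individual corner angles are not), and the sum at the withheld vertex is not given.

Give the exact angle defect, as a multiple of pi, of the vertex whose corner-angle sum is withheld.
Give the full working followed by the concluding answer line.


V = 4, E = 6, F = 4; chi = V - E + F = 2
Gauss-Bonnet: total defect = 2*pi*chi = 4*pi; visible defects sum to (61/24)*pi

Answer: defect(P2) = (35/24)*pi


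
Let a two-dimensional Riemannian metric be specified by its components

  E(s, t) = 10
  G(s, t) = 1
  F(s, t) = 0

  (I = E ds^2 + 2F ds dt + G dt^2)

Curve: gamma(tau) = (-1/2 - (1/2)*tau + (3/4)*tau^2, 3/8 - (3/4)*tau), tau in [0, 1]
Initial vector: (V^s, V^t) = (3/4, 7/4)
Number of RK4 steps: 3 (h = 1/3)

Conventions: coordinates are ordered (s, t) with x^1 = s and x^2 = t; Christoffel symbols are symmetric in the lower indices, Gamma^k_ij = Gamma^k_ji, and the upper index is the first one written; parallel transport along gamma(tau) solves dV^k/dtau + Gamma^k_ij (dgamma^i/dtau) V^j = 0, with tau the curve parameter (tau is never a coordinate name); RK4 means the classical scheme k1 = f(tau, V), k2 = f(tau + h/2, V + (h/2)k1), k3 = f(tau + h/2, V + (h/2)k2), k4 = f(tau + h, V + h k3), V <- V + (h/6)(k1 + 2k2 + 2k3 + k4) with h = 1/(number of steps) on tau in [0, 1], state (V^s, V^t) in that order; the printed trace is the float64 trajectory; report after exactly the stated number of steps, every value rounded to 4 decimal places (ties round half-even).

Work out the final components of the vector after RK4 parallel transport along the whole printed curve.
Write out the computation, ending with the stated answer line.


gamma'(tau) = (-1/2 + (3/2)*tau, -3/4); f(tau, V)^k = -Gamma^k_ij(gamma(tau)) gamma'^i(tau) V^j; h = 1/3; intermediate values shown to 6 dp
curve data and Christoffel symbols at the stage parameters:
  tau = 0.000000: gamma = (-0.500000, 0.375000), gamma' = (-0.500000, -0.750000); Gamma_sss = 0.000000, Gamma_sst = 0.000000, Gamma_stt = 0.000000, Gamma_tss = 0.000000, Gamma_tst = 0.000000, Gamma_ttt = 0.000000
  tau = 0.166667: gamma = (-0.562500, 0.250000), gamma' = (-0.250000, -0.750000); Gamma_sss = 0.000000, Gamma_sst = 0.000000, Gamma_stt = 0.000000, Gamma_tss = 0.000000, Gamma_tst = 0.000000, Gamma_ttt = 0.000000
  tau = 0.333333: gamma = (-0.583333, 0.125000), gamma' = (0.000000, -0.750000); Gamma_sss = 0.000000, Gamma_sst = 0.000000, Gamma_stt = 0.000000, Gamma_tss = 0.000000, Gamma_tst = 0.000000, Gamma_ttt = 0.000000
  tau = 0.500000: gamma = (-0.562500, 0.000000), gamma' = (0.250000, -0.750000); Gamma_sss = 0.000000, Gamma_sst = 0.000000, Gamma_stt = 0.000000, Gamma_tss = 0.000000, Gamma_tst = 0.000000, Gamma_ttt = 0.000000
  tau = 0.666667: gamma = (-0.500000, -0.125000), gamma' = (0.500000, -0.750000); Gamma_sss = 0.000000, Gamma_sst = 0.000000, Gamma_stt = 0.000000, Gamma_tss = 0.000000, Gamma_tst = 0.000000, Gamma_ttt = 0.000000
  tau = 0.833333: gamma = (-0.395833, -0.250000), gamma' = (0.750000, -0.750000); Gamma_sss = 0.000000, Gamma_sst = 0.000000, Gamma_stt = 0.000000, Gamma_tss = 0.000000, Gamma_tst = 0.000000, Gamma_ttt = 0.000000
  tau = 1.000000: gamma = (-0.250000, -0.375000), gamma' = (1.000000, -0.750000); Gamma_sss = 0.000000, Gamma_sst = 0.000000, Gamma_stt = 0.000000, Gamma_tss = 0.000000, Gamma_tst = 0.000000, Gamma_ttt = 0.000000
step 0: V^s = 0.7500, V^t = 1.7500
step 1: k1 = (0.000000, 0.000000), k2 = (0.000000, 0.000000), k3 = (0.000000, 0.000000), k4 = (0.000000, 0.000000); V <- V + (h/6)(k1 + 2k2 + 2k3 + k4): V^s = 0.7500, V^t = 1.7500
step 2: k1 = (0.000000, 0.000000), k2 = (0.000000, 0.000000), k3 = (0.000000, 0.000000), k4 = (0.000000, 0.000000); V <- V + (h/6)(k1 + 2k2 + 2k3 + k4): V^s = 0.7500, V^t = 1.7500
step 3: k1 = (0.000000, 0.000000), k2 = (0.000000, 0.000000), k3 = (0.000000, 0.000000), k4 = (0.000000, 0.000000); V <- V + (h/6)(k1 + 2k2 + 2k3 + k4): V^s = 0.7500, V^t = 1.7500

Answer: V^s = 0.7500, V^t = 1.7500


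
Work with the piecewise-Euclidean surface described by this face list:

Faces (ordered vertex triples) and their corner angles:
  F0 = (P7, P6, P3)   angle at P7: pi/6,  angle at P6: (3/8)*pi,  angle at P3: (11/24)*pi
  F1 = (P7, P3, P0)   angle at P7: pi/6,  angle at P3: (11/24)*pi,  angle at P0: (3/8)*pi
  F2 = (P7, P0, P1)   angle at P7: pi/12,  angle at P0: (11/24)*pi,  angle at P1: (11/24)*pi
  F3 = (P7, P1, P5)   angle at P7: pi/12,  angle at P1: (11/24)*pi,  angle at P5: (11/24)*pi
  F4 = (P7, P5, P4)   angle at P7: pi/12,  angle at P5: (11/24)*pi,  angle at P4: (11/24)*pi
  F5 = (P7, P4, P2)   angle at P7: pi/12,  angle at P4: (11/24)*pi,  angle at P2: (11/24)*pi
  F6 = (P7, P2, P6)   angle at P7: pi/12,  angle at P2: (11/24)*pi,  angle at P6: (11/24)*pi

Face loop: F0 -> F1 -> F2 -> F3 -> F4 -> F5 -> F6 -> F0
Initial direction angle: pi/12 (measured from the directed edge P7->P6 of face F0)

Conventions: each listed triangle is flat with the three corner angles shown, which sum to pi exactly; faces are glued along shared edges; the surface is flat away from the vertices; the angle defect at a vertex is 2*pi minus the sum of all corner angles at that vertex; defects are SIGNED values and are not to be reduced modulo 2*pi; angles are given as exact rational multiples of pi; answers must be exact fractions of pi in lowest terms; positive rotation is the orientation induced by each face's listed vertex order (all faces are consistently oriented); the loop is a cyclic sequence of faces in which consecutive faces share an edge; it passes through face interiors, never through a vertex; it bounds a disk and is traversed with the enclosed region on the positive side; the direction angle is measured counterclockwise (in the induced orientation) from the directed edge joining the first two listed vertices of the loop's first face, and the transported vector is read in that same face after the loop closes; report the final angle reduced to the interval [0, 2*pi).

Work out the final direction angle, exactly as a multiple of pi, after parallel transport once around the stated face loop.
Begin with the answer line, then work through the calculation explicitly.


Answer: final direction angle = (4/3)*pi

enclosed vertex P7: corner angles sum to (3/4)*pi, defect = 2*pi - (3/4)*pi = (5/4)*pi
summing the enclosed defects onto the initial angle, mod 2*pi in the induced orientation:
final angle = pi/12 + (5/4)*pi = (4/3)*pi (mod 2*pi)


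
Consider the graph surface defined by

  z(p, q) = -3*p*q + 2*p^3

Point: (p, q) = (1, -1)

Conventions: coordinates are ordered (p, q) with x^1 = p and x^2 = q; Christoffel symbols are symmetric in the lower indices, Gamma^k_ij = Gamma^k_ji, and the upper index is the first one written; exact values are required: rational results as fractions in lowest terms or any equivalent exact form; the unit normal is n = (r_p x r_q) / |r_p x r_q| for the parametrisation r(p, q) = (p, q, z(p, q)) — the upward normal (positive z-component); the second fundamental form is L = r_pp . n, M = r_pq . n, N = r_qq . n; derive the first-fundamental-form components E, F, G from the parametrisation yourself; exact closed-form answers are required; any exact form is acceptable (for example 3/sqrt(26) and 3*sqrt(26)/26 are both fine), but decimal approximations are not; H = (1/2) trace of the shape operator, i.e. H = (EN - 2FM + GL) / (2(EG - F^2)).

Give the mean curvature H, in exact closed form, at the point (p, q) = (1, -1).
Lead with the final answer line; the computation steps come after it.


Answer: H = -3*sqrt(91)/1183

z_p = 9, z_q = -3, z_pp = 12, z_pq = -3, z_qq = 0
E = 82, F = -27, G = 10; answer radicand W^2 = 91
unnormalised second-form numerators: l = 12, m = -3, n = 0; L = l/sqrt(91), and similarly M = m/sqrt(W^2), N = n/sqrt(W^2)
H = (E*n - 2*F*m + G*l) / (2*(EG - F^2)*sqrt(W^2)); E*n - 2*F*m + G*l = -42, EG - F^2 = 91, so H = (-3/13)/sqrt(91)


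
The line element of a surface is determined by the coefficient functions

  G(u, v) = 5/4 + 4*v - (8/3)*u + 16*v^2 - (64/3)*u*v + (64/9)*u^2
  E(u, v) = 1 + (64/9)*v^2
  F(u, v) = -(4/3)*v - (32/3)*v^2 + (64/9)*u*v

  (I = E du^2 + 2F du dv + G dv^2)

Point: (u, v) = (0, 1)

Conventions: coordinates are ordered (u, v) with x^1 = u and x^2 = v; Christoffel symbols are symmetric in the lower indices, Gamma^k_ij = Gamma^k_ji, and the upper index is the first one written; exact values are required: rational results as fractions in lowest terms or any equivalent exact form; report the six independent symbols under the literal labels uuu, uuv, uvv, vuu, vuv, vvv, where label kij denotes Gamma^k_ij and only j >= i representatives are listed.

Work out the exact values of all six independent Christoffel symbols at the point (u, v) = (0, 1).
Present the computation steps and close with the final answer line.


E = 73/9, F = -12, G = 85/4 at the point
E_u = 0, E_v = 128/9, F_u = 64/9, F_v = -68/3, G_u = -24, G_v = 36
EG - F^2 = 1021/36;  g^inv = (36/1021) * [[85/4, 12], [12, 73/9]]
first-kind symbols [ij,l] = (1/2)(d_i g_jl + d_j g_il - d_l g_ij): [uu,u] = E_u/2 = 0, [uu,v] = F_u - E_v/2 = 0, [uv,u] = E_v/2 = 64/9, [uv,v] = G_u/2 = -12, [vv,u] = F_v - G_u/2 = -32/3, [vv,v] = G_v/2 = 18
Gamma^u_ij = (G*[ij,u] - F*[ij,v])/(EG - F^2), Gamma^v_ij = (E*[ij,v] - F*[ij,u])/(EG - F^2)

Answer: Gamma_uuu = 0, Gamma_uuv = 256/1021, Gamma_uvv = -384/1021, Gamma_vuu = 0, Gamma_vuv = -432/1021, Gamma_vvv = 648/1021


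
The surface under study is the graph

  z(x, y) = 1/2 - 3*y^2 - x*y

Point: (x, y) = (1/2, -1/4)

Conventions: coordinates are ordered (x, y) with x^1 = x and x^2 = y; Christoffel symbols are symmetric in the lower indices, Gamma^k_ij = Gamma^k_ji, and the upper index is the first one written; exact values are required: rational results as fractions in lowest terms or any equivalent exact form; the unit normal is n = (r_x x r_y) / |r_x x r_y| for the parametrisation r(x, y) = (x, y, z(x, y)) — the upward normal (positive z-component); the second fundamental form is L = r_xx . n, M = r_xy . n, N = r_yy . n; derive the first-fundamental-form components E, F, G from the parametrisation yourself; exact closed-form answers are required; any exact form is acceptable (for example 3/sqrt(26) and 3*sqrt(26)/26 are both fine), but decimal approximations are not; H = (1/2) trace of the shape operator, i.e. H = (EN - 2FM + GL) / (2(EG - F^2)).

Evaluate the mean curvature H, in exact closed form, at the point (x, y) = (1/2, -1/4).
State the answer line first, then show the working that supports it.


Answer: H = -188*sqrt(33)/1089

z_x = 1/4, z_y = 1, z_xx = 0, z_xy = -1, z_yy = -6
E = 17/16, F = 1/4, G = 2; answer radicand W^2 = 33/16
unnormalised second-form numerators: l = 0, m = -1, n = -6; L = l/sqrt(33/16), and similarly M = m/sqrt(W^2), N = n/sqrt(W^2)
H = (E*n - 2*F*m + G*l) / (2*(EG - F^2)*sqrt(W^2)); E*n - 2*F*m + G*l = -47/8, EG - F^2 = 33/16, so H = (-47/33)/sqrt(33/16)


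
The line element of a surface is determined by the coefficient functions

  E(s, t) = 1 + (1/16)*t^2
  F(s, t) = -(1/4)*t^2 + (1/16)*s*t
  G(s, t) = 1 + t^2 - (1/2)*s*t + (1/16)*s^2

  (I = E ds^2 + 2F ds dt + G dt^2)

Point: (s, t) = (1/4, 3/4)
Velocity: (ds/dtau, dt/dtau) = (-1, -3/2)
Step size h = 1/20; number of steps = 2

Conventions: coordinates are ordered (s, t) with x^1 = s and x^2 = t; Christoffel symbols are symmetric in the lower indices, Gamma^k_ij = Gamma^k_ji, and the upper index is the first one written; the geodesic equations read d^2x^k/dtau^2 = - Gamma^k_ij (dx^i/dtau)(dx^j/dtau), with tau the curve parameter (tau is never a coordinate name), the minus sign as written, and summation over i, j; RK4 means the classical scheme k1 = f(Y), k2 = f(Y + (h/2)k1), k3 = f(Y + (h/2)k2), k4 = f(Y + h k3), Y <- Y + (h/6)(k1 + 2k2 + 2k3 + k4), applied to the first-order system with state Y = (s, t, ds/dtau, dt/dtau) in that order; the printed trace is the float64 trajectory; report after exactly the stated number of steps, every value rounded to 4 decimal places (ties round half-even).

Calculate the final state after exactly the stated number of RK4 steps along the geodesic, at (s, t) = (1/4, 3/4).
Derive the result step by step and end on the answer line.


f(Y) = (ds/dtau, dt/dtau, -Gamma^s_ij Y'^i Y'^j, -Gamma^t_ij Y'^i Y'^j) with the Gammas evaluated at the stage position; h = 0.050000; intermediate values shown to 6 dp
step 0: s = 0.2500, t = 0.7500, ds/dtau = -1.0000, dt/dtau = -1.5000
step 1:
  k1: at (s, t) = (0.250000, 0.750000), (ds/dtau, dt/dtau) = (-1.000000, -1.500000); Gamma_sss = 0.000000, Gamma_sst = 0.031088, Gamma_stt = -0.124352, Gamma_tss = 0.000000, Gamma_tst = -0.113990, Gamma_ttt = 0.455959; k1 = (-1.000000, -1.500000, 0.186528, -0.683938)
  k2: at (s, t) = (0.225000, 0.712500), (ds/dtau, dt/dtau) = (-0.995337, -1.517098); Gamma_sss = 0.000000, Gamma_sst = 0.030451, Gamma_stt = -0.121804, Gamma_tss = 0.000000, Gamma_tst = -0.112188, Gamma_ttt = 0.448751; k2 = (-0.995337, -1.517098, 0.188379, -0.694027)
  k3: at (s, t) = (0.225117, 0.712073), (ds/dtau, dt/dtau) = (-0.995291, -1.517351); Gamma_sss = 0.000000, Gamma_sst = 0.030446, Gamma_stt = -0.121784, Gamma_tss = 0.000000, Gamma_tst = -0.112159, Gamma_ttt = 0.448634; k3 = (-0.995291, -1.517351, 0.188430, -0.694149)
  k4: at (s, t) = (0.200235, 0.674132), (ds/dtau, dt/dtau) = (-0.990578, -1.534707); Gamma_sss = 0.000000, Gamma_sst = 0.029716, Gamma_stt = -0.118863, Gamma_tss = 0.000000, Gamma_tst = -0.110037, Gamma_ttt = 0.440148; k4 = (-0.990578, -1.534707, 0.189611, -0.702126)
  Y <- Y + (h/6)(k1 + 2k2 + 2k3 + k4): s = 0.2002, t = 0.6741, ds/dtau = -0.9906, dt/dtau = -1.5347
step 2:
  k1: at (s, t) = (0.200235, 0.674137), (ds/dtau, dt/dtau) = (-0.990585, -1.534687); Gamma_sss = 0.000000, Gamma_sst = 0.029716, Gamma_stt = -0.118864, Gamma_tss = 0.000000, Gamma_tst = -0.110037, Gamma_ttt = 0.440150; k1 = (-0.990585, -1.534687, 0.189605, -0.702102)
  k2: at (s, t) = (0.175470, 0.635769), (ds/dtau, dt/dtau) = (-0.985845, -1.552239); Gamma_sss = 0.000000, Gamma_sst = 0.028886, Gamma_stt = -0.115543, Gamma_tss = 0.000000, Gamma_tst = -0.107571, Gamma_ttt = 0.430283; k2 = (-0.985845, -1.552239, 0.189989, -0.707520)
  k3: at (s, t) = (0.175589, 0.635331), (ds/dtau, dt/dtau) = (-0.985836, -1.552375); Gamma_sss = 0.000000, Gamma_sst = 0.028878, Gamma_stt = -0.115513, Gamma_tss = 0.000000, Gamma_tst = -0.107532, Gamma_ttt = 0.430127; k3 = (-0.985836, -1.552375, 0.189981, -0.707418)
  k4: at (s, t) = (0.150943, 0.596518), (ds/dtau, dt/dtau) = (-0.981086, -1.570058); Gamma_sss = 0.000000, Gamma_sst = 0.027938, Gamma_stt = -0.111751, Gamma_tss = 0.000000, Gamma_tst = -0.104682, Gamma_ttt = 0.418727; k4 = (-0.981086, -1.570058, 0.189407, -0.709701)
  Y <- Y + (h/6)(k1 + 2k2 + 2k3 + k4): s = 0.1509, t = 0.5965, ds/dtau = -0.9811, dt/dtau = -1.5700

Answer: s = 0.1509, t = 0.5965, ds/dtau = -0.9811, dt/dtau = -1.5700


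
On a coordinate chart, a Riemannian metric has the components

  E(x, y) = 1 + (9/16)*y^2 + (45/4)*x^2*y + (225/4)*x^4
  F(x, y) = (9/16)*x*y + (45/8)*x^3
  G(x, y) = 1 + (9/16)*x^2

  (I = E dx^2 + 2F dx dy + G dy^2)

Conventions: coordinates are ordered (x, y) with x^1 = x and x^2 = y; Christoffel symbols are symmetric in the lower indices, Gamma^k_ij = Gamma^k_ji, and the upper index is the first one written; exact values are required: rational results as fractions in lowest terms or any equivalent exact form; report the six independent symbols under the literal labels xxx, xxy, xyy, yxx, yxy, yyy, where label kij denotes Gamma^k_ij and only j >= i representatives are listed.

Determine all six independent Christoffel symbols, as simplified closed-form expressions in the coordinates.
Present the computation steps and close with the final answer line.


E = 1 + (9/16)*y^2 + (45/4)*x^2*y + (225/4)*x^4; F = (9/16)*x*y + (45/8)*x^3; G = 1 + (9/16)*x^2
Gamma^k_ij = (1/2) g^{kl} (d_i g_jl + d_j g_il - d_l g_ij), with g^inv = (1/(EG-F^2)) [[G, -F], [-F, E]]
first partials: E_x = (45/2)*x*y + 225*x^3, E_y = (9/8)*y + (45/4)*x^2, F_x = (9/16)*y + (135/8)*x^2, F_y = (9/16)*x, G_x = (9/8)*x, G_y = 0
D = EG - F^2 = 1 + (9/16)*y^2 + (9/16)*x^2 + (45/4)*x^2*y + (225/4)*x^4
expanded: Gamma^x_xx = (G E_x - 2F F_x + F E_y)/(2D), Gamma^x_xy = (G E_y - F G_x)/(2D), Gamma^x_yy = (2G F_y - G G_x - F G_y)/(2D), Gamma^y_xx = (2E F_x - E E_y - F E_x)/(2D), Gamma^y_xy = (E G_x - F E_y)/(2D), Gamma^y_yy = (E G_y - 2F F_y + F G_x)/(2D); substitute and cancel common factors

Answer: Gamma_xxx = (1800*x^3 + 180*x*y)/(900*x^4 + 180*x^2*y + 9*x^2 + 9*y^2 + 16), Gamma_xxy = (90*x^2 + 9*y)/(900*x^4 + 180*x^2*y + 9*x^2 + 9*y^2 + 16), Gamma_xyy = 0, Gamma_yxx = 180*x^2/(900*x^4 + 180*x^2*y + 9*x^2 + 9*y^2 + 16), Gamma_yxy = 9*x/(900*x^4 + 180*x^2*y + 9*x^2 + 9*y^2 + 16), Gamma_yyy = 0
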